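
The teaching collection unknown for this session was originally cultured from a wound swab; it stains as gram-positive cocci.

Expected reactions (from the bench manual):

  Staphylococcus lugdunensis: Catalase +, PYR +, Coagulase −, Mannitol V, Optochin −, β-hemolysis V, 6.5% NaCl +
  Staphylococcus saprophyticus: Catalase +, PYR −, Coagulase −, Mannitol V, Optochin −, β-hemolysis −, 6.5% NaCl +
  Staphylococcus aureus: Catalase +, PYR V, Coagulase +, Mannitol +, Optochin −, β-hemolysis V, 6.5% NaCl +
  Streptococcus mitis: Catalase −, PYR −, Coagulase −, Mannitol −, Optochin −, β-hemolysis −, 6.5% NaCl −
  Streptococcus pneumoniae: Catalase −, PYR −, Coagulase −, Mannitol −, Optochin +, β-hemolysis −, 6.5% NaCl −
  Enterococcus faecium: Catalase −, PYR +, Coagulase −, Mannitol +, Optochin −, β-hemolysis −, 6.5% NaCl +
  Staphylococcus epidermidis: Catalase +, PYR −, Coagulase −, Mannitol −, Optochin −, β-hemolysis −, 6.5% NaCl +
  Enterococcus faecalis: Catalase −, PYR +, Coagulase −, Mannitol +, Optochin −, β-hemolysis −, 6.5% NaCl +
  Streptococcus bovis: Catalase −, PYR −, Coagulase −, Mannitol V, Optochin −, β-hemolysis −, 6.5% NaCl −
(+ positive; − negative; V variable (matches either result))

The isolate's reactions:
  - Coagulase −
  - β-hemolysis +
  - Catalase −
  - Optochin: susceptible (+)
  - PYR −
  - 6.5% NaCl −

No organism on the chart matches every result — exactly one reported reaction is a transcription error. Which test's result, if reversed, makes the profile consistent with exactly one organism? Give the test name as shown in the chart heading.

As reported, no row in the chart matches all 6 reactions.
Reversing Optochin → still no organism matches.
Reversing PYR → still no organism matches.
Reversing 6.5% NaCl → still no organism matches.
Reversing β-hemolysis (to −) → unique match: Streptococcus pneumoniae.
Reversing Coagulase → still no organism matches.
Reversing Catalase → still no organism matches.

β-hemolysis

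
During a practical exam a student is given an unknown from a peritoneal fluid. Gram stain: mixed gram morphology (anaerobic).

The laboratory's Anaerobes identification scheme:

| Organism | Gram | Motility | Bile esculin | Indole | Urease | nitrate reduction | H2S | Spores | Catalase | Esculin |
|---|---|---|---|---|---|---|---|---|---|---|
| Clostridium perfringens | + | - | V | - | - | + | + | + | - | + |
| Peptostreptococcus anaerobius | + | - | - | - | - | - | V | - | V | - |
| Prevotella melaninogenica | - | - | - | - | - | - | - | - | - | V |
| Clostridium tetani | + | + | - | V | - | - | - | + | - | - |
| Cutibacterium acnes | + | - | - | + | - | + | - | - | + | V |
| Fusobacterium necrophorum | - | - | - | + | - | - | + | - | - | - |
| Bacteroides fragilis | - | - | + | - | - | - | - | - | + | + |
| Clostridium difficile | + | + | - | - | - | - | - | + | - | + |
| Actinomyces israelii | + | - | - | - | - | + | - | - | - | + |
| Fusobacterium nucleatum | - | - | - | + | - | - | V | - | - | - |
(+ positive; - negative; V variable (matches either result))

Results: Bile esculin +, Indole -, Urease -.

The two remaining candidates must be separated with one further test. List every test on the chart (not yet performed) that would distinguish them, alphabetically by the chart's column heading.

Catalase, Gram, H2S, nitrate reduction, Spores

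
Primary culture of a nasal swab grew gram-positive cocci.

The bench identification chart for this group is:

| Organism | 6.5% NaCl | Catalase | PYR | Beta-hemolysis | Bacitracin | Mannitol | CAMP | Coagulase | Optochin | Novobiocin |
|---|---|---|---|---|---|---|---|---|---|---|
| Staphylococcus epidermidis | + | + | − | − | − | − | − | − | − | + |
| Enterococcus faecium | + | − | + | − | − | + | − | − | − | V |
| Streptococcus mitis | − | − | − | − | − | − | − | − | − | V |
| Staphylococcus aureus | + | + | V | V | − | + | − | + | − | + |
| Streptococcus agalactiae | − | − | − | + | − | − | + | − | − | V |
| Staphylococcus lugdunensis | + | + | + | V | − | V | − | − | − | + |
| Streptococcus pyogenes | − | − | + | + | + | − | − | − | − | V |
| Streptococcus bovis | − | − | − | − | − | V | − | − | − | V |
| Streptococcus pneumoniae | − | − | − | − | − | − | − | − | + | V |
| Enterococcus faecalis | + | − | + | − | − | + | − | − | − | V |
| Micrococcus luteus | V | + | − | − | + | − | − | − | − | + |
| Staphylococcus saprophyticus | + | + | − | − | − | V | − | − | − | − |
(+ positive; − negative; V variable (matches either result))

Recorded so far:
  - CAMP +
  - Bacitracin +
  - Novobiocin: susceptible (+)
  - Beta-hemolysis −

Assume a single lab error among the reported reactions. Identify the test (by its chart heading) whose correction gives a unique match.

CAMP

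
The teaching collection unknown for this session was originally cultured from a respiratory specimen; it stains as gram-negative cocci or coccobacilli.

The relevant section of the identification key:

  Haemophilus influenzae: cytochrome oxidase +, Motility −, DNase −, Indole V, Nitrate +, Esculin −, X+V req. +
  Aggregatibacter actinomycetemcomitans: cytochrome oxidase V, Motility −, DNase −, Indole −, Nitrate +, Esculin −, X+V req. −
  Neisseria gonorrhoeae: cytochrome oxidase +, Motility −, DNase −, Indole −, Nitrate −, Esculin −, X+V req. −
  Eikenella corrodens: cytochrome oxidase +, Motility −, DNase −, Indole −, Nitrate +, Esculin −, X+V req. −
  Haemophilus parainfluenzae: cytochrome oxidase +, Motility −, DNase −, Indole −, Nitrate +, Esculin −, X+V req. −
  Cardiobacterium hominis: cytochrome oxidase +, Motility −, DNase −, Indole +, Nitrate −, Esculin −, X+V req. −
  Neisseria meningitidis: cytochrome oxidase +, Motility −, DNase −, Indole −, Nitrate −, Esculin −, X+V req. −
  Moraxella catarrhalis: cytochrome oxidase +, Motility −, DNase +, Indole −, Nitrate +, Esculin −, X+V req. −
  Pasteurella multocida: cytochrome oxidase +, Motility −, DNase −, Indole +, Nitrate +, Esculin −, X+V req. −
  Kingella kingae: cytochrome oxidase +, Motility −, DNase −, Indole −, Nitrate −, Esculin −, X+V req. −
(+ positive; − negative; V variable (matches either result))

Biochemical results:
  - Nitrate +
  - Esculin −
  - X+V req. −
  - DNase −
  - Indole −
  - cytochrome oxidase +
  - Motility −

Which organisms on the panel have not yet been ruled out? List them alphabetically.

Aggregatibacter actinomycetemcomitans, Eikenella corrodens, Haemophilus parainfluenzae

Indole −: excludes Cardiobacterium hominis, Pasteurella multocida — 8 left.
DNase −: excludes Moraxella catarrhalis — 7 left.
Esculin −: all 7 remaining candidates are consistent.
Motility −: all 7 remaining candidates are consistent.
cytochrome oxidase +: all 7 remaining candidates are consistent.
X+V req. −: excludes Haemophilus influenzae — 6 left.
Nitrate +: excludes Neisseria gonorrhoeae, Neisseria meningitidis, Kingella kingae — 3 left.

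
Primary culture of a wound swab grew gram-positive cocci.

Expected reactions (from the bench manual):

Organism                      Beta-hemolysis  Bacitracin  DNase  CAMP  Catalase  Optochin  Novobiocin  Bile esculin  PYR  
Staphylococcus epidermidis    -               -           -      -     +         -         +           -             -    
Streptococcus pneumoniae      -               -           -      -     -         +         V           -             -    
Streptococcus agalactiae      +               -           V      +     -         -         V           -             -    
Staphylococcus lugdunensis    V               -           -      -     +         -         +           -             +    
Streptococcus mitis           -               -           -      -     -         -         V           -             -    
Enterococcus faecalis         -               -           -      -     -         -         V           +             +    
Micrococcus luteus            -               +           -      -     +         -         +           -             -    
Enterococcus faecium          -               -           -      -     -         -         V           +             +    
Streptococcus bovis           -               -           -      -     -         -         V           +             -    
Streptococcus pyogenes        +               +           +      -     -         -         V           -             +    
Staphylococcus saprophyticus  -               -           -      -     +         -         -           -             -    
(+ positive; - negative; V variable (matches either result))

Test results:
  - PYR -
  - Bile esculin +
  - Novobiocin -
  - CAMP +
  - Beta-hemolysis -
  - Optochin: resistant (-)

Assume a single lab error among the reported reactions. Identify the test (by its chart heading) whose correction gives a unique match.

CAMP

As reported, no row in the chart matches all 6 reactions.
Reversing CAMP (to -) → unique match: Streptococcus bovis.
Reversing Bile esculin → still no organism matches.
Reversing PYR → still no organism matches.
Reversing Novobiocin → still no organism matches.
Reversing Beta-hemolysis → still no organism matches.
Reversing Optochin → still no organism matches.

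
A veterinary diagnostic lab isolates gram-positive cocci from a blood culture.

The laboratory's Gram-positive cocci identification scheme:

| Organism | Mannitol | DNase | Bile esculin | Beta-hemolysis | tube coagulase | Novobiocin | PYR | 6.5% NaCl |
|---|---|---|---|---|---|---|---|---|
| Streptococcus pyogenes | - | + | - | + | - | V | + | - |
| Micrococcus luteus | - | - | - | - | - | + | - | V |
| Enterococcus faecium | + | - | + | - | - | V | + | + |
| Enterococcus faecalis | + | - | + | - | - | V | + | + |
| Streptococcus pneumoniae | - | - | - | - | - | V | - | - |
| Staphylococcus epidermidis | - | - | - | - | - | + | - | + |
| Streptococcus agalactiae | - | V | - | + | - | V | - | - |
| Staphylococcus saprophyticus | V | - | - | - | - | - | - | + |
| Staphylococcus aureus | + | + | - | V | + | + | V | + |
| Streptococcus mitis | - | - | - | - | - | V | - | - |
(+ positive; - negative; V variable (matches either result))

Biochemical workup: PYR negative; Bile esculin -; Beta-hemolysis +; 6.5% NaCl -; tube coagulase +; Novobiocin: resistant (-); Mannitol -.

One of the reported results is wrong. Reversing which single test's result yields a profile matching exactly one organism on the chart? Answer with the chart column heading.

tube coagulase

As reported, no row in the chart matches all 7 reactions.
Reversing Beta-hemolysis → still no organism matches.
Reversing PYR → still no organism matches.
Reversing Novobiocin → still no organism matches.
Reversing Mannitol → still no organism matches.
Reversing tube coagulase (to -) → unique match: Streptococcus agalactiae.
Reversing 6.5% NaCl → still no organism matches.
Reversing Bile esculin → still no organism matches.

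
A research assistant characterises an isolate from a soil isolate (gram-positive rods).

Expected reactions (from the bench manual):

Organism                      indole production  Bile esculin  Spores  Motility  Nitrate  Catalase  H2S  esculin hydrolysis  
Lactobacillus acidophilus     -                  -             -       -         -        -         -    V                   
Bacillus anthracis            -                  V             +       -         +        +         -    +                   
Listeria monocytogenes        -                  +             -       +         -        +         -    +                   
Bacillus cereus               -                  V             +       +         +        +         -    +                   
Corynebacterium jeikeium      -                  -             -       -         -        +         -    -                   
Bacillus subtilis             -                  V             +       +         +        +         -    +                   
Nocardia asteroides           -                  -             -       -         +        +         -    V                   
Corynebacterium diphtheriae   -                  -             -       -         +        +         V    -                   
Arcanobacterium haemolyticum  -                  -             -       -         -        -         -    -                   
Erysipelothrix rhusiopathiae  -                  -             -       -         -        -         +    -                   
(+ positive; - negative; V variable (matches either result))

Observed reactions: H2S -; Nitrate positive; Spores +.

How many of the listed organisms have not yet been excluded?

H2S -: excludes Erysipelothrix rhusiopathiae — 9 left.
Nitrate +: excludes Lactobacillus acidophilus, Listeria monocytogenes, Corynebacterium jeikeium, Arcanobacterium haemolyticum — 5 left.
Spores +: excludes Nocardia asteroides, Corynebacterium diphtheriae — 3 left.
Still consistent: Bacillus anthracis, Bacillus cereus, Bacillus subtilis.

3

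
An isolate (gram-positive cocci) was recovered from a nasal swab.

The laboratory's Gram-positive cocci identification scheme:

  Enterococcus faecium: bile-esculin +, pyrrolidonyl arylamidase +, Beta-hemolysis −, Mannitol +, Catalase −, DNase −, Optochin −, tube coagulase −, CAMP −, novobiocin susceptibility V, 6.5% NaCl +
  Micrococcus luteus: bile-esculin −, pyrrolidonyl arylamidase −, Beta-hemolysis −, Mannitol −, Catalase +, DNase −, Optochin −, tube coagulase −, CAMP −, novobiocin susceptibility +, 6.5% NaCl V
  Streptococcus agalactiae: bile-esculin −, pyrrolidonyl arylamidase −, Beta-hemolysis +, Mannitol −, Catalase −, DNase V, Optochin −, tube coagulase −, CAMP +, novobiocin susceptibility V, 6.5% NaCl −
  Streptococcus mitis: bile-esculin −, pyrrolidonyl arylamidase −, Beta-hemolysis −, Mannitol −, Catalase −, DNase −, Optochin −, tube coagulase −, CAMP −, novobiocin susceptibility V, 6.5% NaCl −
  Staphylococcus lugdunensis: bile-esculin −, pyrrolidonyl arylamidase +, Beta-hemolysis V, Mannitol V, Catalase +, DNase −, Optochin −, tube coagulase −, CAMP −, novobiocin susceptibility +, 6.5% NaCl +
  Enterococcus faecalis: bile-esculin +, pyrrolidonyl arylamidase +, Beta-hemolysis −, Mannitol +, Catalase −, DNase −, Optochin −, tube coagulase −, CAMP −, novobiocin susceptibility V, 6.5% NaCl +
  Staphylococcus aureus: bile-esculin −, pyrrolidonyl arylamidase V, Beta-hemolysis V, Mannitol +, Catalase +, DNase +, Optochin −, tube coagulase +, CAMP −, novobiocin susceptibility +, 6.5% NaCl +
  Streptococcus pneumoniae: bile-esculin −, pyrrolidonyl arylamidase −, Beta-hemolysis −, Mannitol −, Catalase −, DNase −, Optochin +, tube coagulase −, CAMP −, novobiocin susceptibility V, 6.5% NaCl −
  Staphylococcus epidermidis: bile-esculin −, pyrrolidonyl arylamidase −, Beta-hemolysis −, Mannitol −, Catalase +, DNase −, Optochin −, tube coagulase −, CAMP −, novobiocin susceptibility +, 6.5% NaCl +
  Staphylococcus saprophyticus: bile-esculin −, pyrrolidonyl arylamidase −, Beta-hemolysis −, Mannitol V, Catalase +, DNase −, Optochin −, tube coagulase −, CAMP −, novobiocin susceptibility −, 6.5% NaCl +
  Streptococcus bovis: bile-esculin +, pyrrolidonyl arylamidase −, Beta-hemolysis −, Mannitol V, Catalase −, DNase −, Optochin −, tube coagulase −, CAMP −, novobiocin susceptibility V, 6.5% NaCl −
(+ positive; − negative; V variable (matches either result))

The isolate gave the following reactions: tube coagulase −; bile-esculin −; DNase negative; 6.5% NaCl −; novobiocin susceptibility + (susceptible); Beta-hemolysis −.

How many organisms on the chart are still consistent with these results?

Beta-hemolysis −: excludes Streptococcus agalactiae — 10 left.
novobiocin susceptibility +: excludes Staphylococcus saprophyticus — 9 left.
DNase −: excludes Staphylococcus aureus — 8 left.
tube coagulase −: all 8 remaining candidates are consistent.
bile-esculin −: excludes Enterococcus faecium, Enterococcus faecalis, Streptococcus bovis — 5 left.
6.5% NaCl −: excludes Staphylococcus lugdunensis, Staphylococcus epidermidis — 3 left.
Still consistent: Micrococcus luteus, Streptococcus mitis, Streptococcus pneumoniae.

3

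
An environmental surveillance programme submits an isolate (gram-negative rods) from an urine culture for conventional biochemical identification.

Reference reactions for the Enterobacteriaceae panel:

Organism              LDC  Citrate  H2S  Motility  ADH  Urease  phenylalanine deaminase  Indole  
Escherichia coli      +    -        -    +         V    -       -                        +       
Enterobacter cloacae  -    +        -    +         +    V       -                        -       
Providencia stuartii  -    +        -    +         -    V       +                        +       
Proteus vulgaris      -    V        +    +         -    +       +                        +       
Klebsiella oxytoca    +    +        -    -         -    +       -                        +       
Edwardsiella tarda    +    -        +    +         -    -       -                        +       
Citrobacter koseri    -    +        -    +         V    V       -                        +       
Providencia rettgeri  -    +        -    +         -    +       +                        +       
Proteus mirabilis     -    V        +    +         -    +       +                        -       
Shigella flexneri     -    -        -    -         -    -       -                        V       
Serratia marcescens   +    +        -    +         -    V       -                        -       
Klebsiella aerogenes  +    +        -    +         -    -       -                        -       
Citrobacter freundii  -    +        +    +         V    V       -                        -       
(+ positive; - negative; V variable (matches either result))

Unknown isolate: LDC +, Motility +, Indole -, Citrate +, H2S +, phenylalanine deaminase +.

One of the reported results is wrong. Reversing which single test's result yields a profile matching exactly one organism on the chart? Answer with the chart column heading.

LDC

As reported, no row in the chart matches all 6 reactions.
Reversing Motility → still no organism matches.
Reversing H2S → still no organism matches.
Reversing LDC (to -) → unique match: Proteus mirabilis.
Reversing Indole → still no organism matches.
Reversing Citrate → still no organism matches.
Reversing phenylalanine deaminase → still no organism matches.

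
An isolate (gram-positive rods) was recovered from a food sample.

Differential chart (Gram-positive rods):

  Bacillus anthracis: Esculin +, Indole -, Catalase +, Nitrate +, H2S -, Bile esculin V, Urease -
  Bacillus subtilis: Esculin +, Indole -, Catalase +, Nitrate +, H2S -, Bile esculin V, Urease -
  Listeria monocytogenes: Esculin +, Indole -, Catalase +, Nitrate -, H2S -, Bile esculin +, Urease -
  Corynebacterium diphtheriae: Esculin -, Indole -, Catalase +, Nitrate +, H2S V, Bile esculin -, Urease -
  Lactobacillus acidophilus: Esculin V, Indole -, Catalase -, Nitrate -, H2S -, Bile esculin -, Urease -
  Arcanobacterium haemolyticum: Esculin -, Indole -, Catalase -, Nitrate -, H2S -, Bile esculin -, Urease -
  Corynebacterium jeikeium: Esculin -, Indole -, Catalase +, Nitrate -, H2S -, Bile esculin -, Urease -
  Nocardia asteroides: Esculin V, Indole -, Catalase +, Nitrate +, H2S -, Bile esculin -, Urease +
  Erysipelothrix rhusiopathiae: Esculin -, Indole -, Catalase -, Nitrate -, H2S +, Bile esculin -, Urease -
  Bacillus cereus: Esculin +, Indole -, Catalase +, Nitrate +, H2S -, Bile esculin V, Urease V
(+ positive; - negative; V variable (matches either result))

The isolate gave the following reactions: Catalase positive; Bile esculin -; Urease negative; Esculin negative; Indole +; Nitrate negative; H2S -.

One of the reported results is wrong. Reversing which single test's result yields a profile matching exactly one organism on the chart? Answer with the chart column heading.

Indole

As reported, no row in the chart matches all 7 reactions.
Reversing Nitrate → still no organism matches.
Reversing Esculin → still no organism matches.
Reversing Indole (to -) → unique match: Corynebacterium jeikeium.
Reversing Bile esculin → still no organism matches.
Reversing Urease → still no organism matches.
Reversing Catalase → still no organism matches.
Reversing H2S → still no organism matches.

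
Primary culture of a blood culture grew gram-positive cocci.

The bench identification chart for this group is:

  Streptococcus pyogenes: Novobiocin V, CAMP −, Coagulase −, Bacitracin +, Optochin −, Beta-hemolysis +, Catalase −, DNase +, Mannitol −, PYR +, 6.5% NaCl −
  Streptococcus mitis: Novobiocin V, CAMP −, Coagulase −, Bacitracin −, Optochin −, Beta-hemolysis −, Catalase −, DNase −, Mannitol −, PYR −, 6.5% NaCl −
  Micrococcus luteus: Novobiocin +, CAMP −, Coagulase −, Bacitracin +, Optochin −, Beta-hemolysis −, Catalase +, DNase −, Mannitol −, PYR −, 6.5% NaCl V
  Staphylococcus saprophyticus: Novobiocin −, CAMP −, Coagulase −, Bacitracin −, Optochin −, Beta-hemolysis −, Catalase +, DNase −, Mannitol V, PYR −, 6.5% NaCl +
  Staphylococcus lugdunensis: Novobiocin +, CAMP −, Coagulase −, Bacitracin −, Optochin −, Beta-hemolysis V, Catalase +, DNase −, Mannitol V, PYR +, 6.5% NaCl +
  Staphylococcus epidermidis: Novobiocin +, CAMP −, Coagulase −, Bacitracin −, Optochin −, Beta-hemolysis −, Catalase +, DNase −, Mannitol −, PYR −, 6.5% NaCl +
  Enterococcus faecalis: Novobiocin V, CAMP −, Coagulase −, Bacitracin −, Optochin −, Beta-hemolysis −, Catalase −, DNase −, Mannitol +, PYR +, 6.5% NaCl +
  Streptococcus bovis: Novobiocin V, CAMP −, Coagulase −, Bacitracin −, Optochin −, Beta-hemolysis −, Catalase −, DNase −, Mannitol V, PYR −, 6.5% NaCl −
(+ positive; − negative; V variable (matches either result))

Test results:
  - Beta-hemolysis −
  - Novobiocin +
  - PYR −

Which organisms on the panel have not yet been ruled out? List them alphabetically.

PYR −: excludes Streptococcus pyogenes, Staphylococcus lugdunensis, Enterococcus faecalis — 5 left.
Novobiocin +: excludes Staphylococcus saprophyticus — 4 left.
Beta-hemolysis −: all 4 remaining candidates are consistent.

Micrococcus luteus, Staphylococcus epidermidis, Streptococcus bovis, Streptococcus mitis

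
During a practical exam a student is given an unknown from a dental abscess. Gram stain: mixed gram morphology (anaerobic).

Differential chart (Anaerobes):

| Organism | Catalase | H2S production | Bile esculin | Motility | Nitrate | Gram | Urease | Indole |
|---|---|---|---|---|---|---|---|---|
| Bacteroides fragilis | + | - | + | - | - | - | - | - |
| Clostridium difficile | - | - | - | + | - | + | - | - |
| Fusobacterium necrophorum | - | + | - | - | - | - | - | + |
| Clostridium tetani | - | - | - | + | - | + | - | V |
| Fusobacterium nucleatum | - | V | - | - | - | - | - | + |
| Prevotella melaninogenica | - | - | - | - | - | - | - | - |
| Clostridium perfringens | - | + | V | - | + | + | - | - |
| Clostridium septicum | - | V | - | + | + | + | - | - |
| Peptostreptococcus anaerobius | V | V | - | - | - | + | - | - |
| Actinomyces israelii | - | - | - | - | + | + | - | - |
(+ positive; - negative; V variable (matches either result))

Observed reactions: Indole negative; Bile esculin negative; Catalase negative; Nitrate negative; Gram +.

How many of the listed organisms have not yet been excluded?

3

Indole -: excludes Fusobacterium necrophorum, Fusobacterium nucleatum — 8 left.
Nitrate -: excludes Clostridium perfringens, Clostridium septicum, Actinomyces israelii — 5 left.
Bile esculin -: excludes Bacteroides fragilis — 4 left.
Catalase -: all 4 remaining candidates are consistent.
Gram +: excludes Prevotella melaninogenica — 3 left.
Still consistent: Clostridium difficile, Clostridium tetani, Peptostreptococcus anaerobius.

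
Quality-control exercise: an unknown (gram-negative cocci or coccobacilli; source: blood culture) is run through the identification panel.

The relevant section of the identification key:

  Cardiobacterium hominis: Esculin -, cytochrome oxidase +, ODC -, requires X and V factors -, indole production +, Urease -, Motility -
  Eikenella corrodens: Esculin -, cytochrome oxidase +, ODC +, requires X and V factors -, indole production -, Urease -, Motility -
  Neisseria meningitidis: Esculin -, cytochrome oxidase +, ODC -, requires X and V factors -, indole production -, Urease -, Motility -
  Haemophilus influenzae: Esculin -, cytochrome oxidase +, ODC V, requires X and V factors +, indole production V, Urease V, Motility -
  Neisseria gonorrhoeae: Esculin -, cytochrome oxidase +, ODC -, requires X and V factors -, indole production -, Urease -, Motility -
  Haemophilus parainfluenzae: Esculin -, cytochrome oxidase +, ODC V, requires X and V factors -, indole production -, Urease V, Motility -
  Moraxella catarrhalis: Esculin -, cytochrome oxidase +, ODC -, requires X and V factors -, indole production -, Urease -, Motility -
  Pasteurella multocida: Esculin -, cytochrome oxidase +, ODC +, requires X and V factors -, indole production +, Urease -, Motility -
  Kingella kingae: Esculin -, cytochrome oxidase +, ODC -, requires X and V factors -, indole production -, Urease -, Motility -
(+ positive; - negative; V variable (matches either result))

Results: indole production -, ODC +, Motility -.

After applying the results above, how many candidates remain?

3

Motility -: all 9 remaining candidates are consistent.
ODC +: excludes 5 organisms — 4 left.
indole production -: excludes Pasteurella multocida — 3 left.
Still consistent: Eikenella corrodens, Haemophilus influenzae, Haemophilus parainfluenzae.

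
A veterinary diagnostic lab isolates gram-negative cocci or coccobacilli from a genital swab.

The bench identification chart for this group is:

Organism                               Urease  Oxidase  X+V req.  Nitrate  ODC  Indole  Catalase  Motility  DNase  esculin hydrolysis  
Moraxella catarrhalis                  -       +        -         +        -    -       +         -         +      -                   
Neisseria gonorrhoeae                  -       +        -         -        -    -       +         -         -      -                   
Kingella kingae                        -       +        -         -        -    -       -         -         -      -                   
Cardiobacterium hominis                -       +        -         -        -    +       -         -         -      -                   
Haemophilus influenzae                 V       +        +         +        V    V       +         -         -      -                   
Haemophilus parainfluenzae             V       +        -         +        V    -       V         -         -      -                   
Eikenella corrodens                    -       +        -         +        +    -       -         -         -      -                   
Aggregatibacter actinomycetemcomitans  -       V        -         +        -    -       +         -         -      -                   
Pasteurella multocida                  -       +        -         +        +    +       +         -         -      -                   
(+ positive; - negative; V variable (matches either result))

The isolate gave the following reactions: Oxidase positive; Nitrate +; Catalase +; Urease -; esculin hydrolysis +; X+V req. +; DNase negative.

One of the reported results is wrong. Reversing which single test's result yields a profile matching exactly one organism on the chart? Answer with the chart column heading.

As reported, no row in the chart matches all 7 reactions.
Reversing Urease → still no organism matches.
Reversing DNase → still no organism matches.
Reversing Oxidase → still no organism matches.
Reversing Nitrate → still no organism matches.
Reversing X+V req. → still no organism matches.
Reversing Catalase → still no organism matches.
Reversing esculin hydrolysis (to -) → unique match: Haemophilus influenzae.

esculin hydrolysis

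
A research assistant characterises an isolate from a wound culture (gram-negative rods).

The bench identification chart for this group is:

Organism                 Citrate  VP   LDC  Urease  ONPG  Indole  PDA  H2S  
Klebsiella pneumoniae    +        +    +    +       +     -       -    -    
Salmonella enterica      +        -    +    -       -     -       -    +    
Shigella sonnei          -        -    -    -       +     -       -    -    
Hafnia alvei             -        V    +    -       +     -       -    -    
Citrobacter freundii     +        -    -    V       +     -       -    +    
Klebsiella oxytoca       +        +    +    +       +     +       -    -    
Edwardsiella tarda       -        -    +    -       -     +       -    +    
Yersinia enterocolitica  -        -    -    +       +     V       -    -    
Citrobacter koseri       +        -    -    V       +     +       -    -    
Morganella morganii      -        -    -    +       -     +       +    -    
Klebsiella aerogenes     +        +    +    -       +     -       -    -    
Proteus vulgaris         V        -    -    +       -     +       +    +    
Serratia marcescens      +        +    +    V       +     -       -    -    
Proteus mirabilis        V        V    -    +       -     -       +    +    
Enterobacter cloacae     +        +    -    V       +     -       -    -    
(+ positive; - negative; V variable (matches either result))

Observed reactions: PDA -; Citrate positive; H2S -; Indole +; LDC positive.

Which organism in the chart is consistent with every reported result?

PDA -: excludes Morganella morganii, Proteus vulgaris, Proteus mirabilis — 12 left.
Indole +: excludes 8 organisms — 4 left.
LDC +: excludes Yersinia enterocolitica, Citrobacter koseri — 2 left.
Citrate +: excludes Edwardsiella tarda — 1 left.
H2S -: the one remaining candidate is consistent.

Klebsiella oxytoca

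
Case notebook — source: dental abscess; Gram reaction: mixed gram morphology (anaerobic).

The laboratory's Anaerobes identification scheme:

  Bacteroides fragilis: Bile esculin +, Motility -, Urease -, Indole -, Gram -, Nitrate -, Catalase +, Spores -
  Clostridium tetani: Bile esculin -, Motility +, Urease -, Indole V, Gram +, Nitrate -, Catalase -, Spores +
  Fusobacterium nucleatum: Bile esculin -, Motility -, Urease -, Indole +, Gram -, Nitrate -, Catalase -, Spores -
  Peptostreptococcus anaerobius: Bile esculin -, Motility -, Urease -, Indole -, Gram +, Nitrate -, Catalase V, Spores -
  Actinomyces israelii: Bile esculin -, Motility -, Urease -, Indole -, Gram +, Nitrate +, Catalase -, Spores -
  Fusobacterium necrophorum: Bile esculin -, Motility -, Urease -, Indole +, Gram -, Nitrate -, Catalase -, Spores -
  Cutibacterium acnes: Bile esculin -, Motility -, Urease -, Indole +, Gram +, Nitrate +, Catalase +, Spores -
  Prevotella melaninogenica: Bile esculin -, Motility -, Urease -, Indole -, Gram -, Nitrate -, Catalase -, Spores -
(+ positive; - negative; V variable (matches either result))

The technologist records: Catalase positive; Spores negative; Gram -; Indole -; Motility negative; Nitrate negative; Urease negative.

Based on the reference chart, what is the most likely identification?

Bacteroides fragilis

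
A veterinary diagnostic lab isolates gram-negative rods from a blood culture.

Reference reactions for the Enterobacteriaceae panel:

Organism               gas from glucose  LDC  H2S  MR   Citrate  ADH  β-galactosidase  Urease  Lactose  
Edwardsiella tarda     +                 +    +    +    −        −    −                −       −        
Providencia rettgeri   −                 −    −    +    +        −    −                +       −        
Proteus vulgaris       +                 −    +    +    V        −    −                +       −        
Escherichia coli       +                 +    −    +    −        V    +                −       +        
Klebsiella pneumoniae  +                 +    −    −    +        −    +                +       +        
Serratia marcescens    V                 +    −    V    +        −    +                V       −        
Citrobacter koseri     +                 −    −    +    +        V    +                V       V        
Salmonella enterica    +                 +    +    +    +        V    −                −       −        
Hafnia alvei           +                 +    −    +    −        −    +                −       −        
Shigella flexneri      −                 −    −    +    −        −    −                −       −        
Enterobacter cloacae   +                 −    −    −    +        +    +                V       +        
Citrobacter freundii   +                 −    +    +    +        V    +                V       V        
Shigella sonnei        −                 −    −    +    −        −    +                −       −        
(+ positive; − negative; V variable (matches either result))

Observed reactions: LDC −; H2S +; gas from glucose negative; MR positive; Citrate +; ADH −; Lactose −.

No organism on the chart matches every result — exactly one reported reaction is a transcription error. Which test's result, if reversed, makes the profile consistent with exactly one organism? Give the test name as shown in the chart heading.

As reported, no row in the chart matches all 7 reactions.
Reversing H2S (to −) → unique match: Providencia rettgeri.
Reversing gas from glucose → 2 organisms match (not unique).
Reversing Lactose → still no organism matches.
Reversing Citrate → still no organism matches.
Reversing ADH → still no organism matches.
Reversing MR → still no organism matches.
Reversing LDC → still no organism matches.

H2S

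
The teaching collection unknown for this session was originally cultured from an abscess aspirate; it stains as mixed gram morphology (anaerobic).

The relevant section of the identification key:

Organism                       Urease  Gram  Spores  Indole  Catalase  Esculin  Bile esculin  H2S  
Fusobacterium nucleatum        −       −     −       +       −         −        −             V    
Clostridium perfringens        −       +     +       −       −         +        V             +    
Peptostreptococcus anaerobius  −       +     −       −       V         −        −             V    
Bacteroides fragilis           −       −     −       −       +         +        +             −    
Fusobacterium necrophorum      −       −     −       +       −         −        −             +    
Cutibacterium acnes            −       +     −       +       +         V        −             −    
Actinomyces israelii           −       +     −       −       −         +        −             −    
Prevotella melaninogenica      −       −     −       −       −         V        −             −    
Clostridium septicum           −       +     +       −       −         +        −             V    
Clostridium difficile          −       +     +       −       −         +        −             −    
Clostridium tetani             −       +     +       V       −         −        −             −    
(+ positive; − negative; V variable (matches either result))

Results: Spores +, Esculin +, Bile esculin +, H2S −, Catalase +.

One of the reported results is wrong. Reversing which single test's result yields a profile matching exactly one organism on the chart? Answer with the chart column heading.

Spores

As reported, no row in the chart matches all 5 reactions.
Reversing Catalase → still no organism matches.
Reversing Spores (to −) → unique match: Bacteroides fragilis.
Reversing H2S → still no organism matches.
Reversing Esculin → still no organism matches.
Reversing Bile esculin → still no organism matches.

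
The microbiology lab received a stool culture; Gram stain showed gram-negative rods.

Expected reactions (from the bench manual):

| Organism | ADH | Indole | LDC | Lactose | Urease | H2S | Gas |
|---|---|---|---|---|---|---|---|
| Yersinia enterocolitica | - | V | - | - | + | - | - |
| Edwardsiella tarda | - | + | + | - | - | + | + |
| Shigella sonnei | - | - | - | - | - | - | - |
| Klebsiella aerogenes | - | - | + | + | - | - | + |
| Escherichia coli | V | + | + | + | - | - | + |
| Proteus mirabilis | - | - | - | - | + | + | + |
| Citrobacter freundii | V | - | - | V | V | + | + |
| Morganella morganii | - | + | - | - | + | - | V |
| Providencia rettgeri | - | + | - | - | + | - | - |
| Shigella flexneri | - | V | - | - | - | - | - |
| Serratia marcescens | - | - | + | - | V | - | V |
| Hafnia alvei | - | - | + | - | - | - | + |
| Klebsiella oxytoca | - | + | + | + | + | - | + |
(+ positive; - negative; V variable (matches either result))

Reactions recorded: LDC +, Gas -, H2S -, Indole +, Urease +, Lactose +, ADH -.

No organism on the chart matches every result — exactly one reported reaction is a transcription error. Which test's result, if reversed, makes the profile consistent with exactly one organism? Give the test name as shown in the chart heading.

Gas

As reported, no row in the chart matches all 7 reactions.
Reversing Indole → still no organism matches.
Reversing ADH → still no organism matches.
Reversing Gas (to +) → unique match: Klebsiella oxytoca.
Reversing Lactose → still no organism matches.
Reversing H2S → still no organism matches.
Reversing LDC → still no organism matches.
Reversing Urease → still no organism matches.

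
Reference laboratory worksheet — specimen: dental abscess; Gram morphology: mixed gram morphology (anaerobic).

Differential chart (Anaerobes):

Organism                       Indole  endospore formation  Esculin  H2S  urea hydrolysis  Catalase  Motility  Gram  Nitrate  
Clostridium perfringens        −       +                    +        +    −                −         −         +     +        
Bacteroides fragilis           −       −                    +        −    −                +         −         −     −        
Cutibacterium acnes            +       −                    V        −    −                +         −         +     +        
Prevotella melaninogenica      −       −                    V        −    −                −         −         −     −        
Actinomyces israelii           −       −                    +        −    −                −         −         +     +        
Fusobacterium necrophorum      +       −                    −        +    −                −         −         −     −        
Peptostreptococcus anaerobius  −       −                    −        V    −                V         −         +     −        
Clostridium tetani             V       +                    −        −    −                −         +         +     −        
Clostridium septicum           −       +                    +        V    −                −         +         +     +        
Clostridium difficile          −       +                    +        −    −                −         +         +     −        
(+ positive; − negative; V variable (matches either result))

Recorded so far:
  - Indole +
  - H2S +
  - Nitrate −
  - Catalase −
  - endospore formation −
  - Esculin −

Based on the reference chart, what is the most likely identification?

Fusobacterium necrophorum

Nitrate −: excludes Clostridium perfringens, Cutibacterium acnes, Actinomyces israelii, Clostridium septicum — 6 left.
endospore formation −: excludes Clostridium tetani, Clostridium difficile — 4 left.
Esculin −: excludes Bacteroides fragilis — 3 left.
H2S +: excludes Prevotella melaninogenica — 2 left.
Catalase −: all 2 remaining candidates are consistent.
Indole +: excludes Peptostreptococcus anaerobius — 1 left.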